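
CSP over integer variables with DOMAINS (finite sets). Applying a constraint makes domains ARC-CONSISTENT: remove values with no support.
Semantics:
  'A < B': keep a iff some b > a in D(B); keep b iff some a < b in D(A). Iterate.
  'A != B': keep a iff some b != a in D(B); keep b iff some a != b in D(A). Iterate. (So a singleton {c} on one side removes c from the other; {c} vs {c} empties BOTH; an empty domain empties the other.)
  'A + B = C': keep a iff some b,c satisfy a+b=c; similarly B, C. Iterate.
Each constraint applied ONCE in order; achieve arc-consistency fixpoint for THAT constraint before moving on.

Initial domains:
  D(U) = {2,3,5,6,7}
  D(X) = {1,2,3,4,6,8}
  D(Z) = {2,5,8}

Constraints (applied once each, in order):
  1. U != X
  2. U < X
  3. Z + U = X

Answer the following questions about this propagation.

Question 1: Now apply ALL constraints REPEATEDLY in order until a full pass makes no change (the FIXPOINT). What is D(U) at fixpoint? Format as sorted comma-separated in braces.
Answer: {2,3,6}

Derivation:
pass 0 (initial): D(U)={2,3,5,6,7}
pass 1: U {2,3,5,6,7}->{2,3,6}; X {1,2,3,4,6,8}->{4,8}; Z {2,5,8}->{2,5}
pass 2: no change
Fixpoint after 2 passes: D(U) = {2,3,6}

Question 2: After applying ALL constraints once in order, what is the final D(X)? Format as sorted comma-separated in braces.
Answer: {4,8}

Derivation:
Constraint 1 (U != X) on D(U)={2,3,5,6,7} D(X)={1,2,3,4,6,8}: no change
Constraint 2 (U < X) on D(U)={2,3,5,6,7} D(X)={1,2,3,4,6,8}: X {1,2,3,4,6,8}->{3,4,6,8}
Constraint 3 (Z + U = X) on D(Z)={2,5,8} D(U)={2,3,5,6,7} D(X)={3,4,6,8}: Z {2,5,8}->{2,5}; U {2,3,5,6,7}->{2,3,6}; X {3,4,6,8}->{4,8}
So after all 3 constraints: D(X) = {4,8}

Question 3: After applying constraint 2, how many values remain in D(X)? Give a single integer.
Constraint 1 (U != X) on D(U)={2,3,5,6,7} D(X)={1,2,3,4,6,8}: no change
Constraint 2 (U < X) on D(U)={2,3,5,6,7} D(X)={1,2,3,4,6,8}: X {1,2,3,4,6,8}->{3,4,6,8}
So after constraint 2: D(X)={3,4,6,8}, size = 4

Answer: 4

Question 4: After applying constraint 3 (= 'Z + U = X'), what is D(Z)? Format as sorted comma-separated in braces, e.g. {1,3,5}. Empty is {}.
Constraint 1 (U != X) on D(U)={2,3,5,6,7} D(X)={1,2,3,4,6,8}: no change
Constraint 2 (U < X) on D(U)={2,3,5,6,7} D(X)={1,2,3,4,6,8}: X {1,2,3,4,6,8}->{3,4,6,8}
Constraint 3 (Z + U = X) on D(Z)={2,5,8} D(U)={2,3,5,6,7} D(X)={3,4,6,8}: Z {2,5,8}->{2,5}; U {2,3,5,6,7}->{2,3,6}; X {3,4,6,8}->{4,8}
So after constraint 3: D(Z) = {2,5}

Answer: {2,5}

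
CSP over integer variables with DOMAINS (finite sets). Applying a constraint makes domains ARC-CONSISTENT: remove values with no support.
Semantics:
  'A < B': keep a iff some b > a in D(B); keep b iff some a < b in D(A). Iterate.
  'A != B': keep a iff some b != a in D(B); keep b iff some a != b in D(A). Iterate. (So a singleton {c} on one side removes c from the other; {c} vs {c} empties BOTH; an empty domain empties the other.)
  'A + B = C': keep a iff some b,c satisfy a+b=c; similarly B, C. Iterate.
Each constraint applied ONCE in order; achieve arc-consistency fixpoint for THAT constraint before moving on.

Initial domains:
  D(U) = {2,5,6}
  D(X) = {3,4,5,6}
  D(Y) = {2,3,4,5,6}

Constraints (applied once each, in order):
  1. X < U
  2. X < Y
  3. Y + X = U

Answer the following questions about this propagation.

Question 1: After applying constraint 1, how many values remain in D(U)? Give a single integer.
Answer: 2

Derivation:
Constraint 1 (X < U) on D(X)={3,4,5,6} D(U)={2,5,6}: X {3,4,5,6}->{3,4,5}; U {2,5,6}->{5,6}
So after constraint 1: D(U)={5,6}, size = 2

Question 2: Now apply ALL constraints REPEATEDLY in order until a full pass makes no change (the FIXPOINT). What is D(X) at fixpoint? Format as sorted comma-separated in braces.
Answer: {}

Derivation:
pass 0 (initial): D(X)={3,4,5,6}
pass 1: U {2,5,6}->{}; X {3,4,5,6}->{}; Y {2,3,4,5,6}->{}
pass 2: no change
Fixpoint after 2 passes: D(X) = {}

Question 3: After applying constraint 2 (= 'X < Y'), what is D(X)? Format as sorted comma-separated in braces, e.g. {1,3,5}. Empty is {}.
Answer: {3,4,5}

Derivation:
Constraint 1 (X < U) on D(X)={3,4,5,6} D(U)={2,5,6}: X {3,4,5,6}->{3,4,5}; U {2,5,6}->{5,6}
Constraint 2 (X < Y) on D(X)={3,4,5} D(Y)={2,3,4,5,6}: Y {2,3,4,5,6}->{4,5,6}
So after constraint 2: D(X) = {3,4,5}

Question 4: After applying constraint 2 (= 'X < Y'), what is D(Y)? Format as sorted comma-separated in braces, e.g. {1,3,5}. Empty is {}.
Constraint 1 (X < U) on D(X)={3,4,5,6} D(U)={2,5,6}: X {3,4,5,6}->{3,4,5}; U {2,5,6}->{5,6}
Constraint 2 (X < Y) on D(X)={3,4,5} D(Y)={2,3,4,5,6}: Y {2,3,4,5,6}->{4,5,6}
So after constraint 2: D(Y) = {4,5,6}

Answer: {4,5,6}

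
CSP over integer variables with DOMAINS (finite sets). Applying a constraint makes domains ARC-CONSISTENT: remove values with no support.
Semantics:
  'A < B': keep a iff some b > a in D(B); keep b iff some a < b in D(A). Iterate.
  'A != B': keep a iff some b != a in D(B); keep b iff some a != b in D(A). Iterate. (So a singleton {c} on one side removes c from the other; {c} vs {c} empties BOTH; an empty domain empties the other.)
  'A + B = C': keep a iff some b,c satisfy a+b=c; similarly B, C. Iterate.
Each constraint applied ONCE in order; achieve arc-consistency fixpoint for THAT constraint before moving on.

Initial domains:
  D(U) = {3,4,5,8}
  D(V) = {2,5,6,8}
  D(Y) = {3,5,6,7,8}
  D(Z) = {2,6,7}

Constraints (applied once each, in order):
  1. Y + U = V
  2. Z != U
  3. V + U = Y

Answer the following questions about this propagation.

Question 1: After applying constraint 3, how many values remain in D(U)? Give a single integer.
Answer: 0

Derivation:
Constraint 1 (Y + U = V) on D(Y)={3,5,6,7,8} D(U)={3,4,5,8} D(V)={2,5,6,8}: Y {3,5,6,7,8}->{3,5}; U {3,4,5,8}->{3,5}; V {2,5,6,8}->{6,8}
Constraint 2 (Z != U) on D(Z)={2,6,7} D(U)={3,5}: no change
Constraint 3 (V + U = Y) on D(V)={6,8} D(U)={3,5} D(Y)={3,5}: V {6,8}->{}; U {3,5}->{}; Y {3,5}->{}
So after constraint 3: D(U)={}, size = 0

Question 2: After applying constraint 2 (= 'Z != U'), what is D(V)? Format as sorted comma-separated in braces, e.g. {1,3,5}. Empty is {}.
Answer: {6,8}

Derivation:
Constraint 1 (Y + U = V) on D(Y)={3,5,6,7,8} D(U)={3,4,5,8} D(V)={2,5,6,8}: Y {3,5,6,7,8}->{3,5}; U {3,4,5,8}->{3,5}; V {2,5,6,8}->{6,8}
Constraint 2 (Z != U) on D(Z)={2,6,7} D(U)={3,5}: no change
So after constraint 2: D(V) = {6,8}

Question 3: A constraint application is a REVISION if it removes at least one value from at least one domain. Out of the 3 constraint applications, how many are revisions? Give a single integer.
Constraint 1 (Y + U = V) on D(Y)={3,5,6,7,8} D(U)={3,4,5,8} D(V)={2,5,6,8}: Y {3,5,6,7,8}->{3,5}; U {3,4,5,8}->{3,5}; V {2,5,6,8}->{6,8} => REVISION
Constraint 2 (Z != U) on D(Z)={2,6,7} D(U)={3,5}: no change => not a revision
Constraint 3 (V + U = Y) on D(V)={6,8} D(U)={3,5} D(Y)={3,5}: V {6,8}->{}; U {3,5}->{}; Y {3,5}->{} => REVISION
Total revisions = 2

Answer: 2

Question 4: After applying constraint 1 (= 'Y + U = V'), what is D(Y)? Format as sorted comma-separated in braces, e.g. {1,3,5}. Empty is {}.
Constraint 1 (Y + U = V) on D(Y)={3,5,6,7,8} D(U)={3,4,5,8} D(V)={2,5,6,8}: Y {3,5,6,7,8}->{3,5}; U {3,4,5,8}->{3,5}; V {2,5,6,8}->{6,8}
So after constraint 1: D(Y) = {3,5}

Answer: {3,5}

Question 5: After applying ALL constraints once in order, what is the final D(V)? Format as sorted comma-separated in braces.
Answer: {}

Derivation:
Constraint 1 (Y + U = V) on D(Y)={3,5,6,7,8} D(U)={3,4,5,8} D(V)={2,5,6,8}: Y {3,5,6,7,8}->{3,5}; U {3,4,5,8}->{3,5}; V {2,5,6,8}->{6,8}
Constraint 2 (Z != U) on D(Z)={2,6,7} D(U)={3,5}: no change
Constraint 3 (V + U = Y) on D(V)={6,8} D(U)={3,5} D(Y)={3,5}: V {6,8}->{}; U {3,5}->{}; Y {3,5}->{}
So after all 3 constraints: D(V) = {}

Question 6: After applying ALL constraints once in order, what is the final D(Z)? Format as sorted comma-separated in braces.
Answer: {2,6,7}

Derivation:
Constraint 1 (Y + U = V) on D(Y)={3,5,6,7,8} D(U)={3,4,5,8} D(V)={2,5,6,8}: Y {3,5,6,7,8}->{3,5}; U {3,4,5,8}->{3,5}; V {2,5,6,8}->{6,8}
Constraint 2 (Z != U) on D(Z)={2,6,7} D(U)={3,5}: no change
Constraint 3 (V + U = Y) on D(V)={6,8} D(U)={3,5} D(Y)={3,5}: V {6,8}->{}; U {3,5}->{}; Y {3,5}->{}
So after all 3 constraints: D(Z) = {2,6,7}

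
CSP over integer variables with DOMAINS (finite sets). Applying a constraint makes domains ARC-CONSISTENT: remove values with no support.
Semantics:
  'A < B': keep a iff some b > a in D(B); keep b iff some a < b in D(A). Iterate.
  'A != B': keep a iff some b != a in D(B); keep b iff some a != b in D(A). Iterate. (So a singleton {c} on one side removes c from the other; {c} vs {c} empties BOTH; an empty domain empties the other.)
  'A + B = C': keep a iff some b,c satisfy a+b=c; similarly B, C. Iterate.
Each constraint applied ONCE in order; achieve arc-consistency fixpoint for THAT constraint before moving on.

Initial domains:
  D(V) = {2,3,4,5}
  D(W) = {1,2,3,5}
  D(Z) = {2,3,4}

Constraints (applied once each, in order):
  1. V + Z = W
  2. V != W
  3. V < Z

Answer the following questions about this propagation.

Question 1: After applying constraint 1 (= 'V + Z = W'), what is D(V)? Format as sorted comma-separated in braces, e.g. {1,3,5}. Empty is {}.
Answer: {2,3}

Derivation:
Constraint 1 (V + Z = W) on D(V)={2,3,4,5} D(Z)={2,3,4} D(W)={1,2,3,5}: V {2,3,4,5}->{2,3}; Z {2,3,4}->{2,3}; W {1,2,3,5}->{5}
So after constraint 1: D(V) = {2,3}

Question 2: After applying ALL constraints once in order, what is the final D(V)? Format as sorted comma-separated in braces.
Answer: {2}

Derivation:
Constraint 1 (V + Z = W) on D(V)={2,3,4,5} D(Z)={2,3,4} D(W)={1,2,3,5}: V {2,3,4,5}->{2,3}; Z {2,3,4}->{2,3}; W {1,2,3,5}->{5}
Constraint 2 (V != W) on D(V)={2,3} D(W)={5}: no change
Constraint 3 (V < Z) on D(V)={2,3} D(Z)={2,3}: V {2,3}->{2}; Z {2,3}->{3}
So after all 3 constraints: D(V) = {2}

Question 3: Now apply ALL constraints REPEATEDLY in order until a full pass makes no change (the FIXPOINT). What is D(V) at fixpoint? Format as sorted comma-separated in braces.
pass 0 (initial): D(V)={2,3,4,5}
pass 1: V {2,3,4,5}->{2}; W {1,2,3,5}->{5}; Z {2,3,4}->{3}
pass 2: no change
Fixpoint after 2 passes: D(V) = {2}

Answer: {2}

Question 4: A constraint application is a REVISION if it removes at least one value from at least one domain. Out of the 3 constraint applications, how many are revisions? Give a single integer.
Answer: 2

Derivation:
Constraint 1 (V + Z = W) on D(V)={2,3,4,5} D(Z)={2,3,4} D(W)={1,2,3,5}: V {2,3,4,5}->{2,3}; Z {2,3,4}->{2,3}; W {1,2,3,5}->{5} => REVISION
Constraint 2 (V != W) on D(V)={2,3} D(W)={5}: no change => not a revision
Constraint 3 (V < Z) on D(V)={2,3} D(Z)={2,3}: V {2,3}->{2}; Z {2,3}->{3} => REVISION
Total revisions = 2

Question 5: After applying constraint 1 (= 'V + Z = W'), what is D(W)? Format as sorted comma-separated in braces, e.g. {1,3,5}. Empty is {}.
Answer: {5}

Derivation:
Constraint 1 (V + Z = W) on D(V)={2,3,4,5} D(Z)={2,3,4} D(W)={1,2,3,5}: V {2,3,4,5}->{2,3}; Z {2,3,4}->{2,3}; W {1,2,3,5}->{5}
So after constraint 1: D(W) = {5}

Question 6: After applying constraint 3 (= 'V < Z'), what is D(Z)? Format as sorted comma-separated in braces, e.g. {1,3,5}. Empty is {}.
Answer: {3}

Derivation:
Constraint 1 (V + Z = W) on D(V)={2,3,4,5} D(Z)={2,3,4} D(W)={1,2,3,5}: V {2,3,4,5}->{2,3}; Z {2,3,4}->{2,3}; W {1,2,3,5}->{5}
Constraint 2 (V != W) on D(V)={2,3} D(W)={5}: no change
Constraint 3 (V < Z) on D(V)={2,3} D(Z)={2,3}: V {2,3}->{2}; Z {2,3}->{3}
So after constraint 3: D(Z) = {3}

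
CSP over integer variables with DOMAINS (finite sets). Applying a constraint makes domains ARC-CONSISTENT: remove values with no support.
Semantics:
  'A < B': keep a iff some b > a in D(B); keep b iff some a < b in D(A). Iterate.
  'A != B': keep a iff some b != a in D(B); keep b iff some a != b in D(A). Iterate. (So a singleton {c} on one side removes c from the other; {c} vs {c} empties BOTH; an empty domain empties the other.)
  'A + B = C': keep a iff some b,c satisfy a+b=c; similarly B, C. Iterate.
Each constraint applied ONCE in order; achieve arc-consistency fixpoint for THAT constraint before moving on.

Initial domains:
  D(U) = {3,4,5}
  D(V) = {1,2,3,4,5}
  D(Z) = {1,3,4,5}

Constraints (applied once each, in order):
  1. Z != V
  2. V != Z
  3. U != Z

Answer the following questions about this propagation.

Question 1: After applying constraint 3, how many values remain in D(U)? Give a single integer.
Answer: 3

Derivation:
Constraint 1 (Z != V) on D(Z)={1,3,4,5} D(V)={1,2,3,4,5}: no change
Constraint 2 (V != Z) on D(V)={1,2,3,4,5} D(Z)={1,3,4,5}: no change
Constraint 3 (U != Z) on D(U)={3,4,5} D(Z)={1,3,4,5}: no change
So after constraint 3: D(U)={3,4,5}, size = 3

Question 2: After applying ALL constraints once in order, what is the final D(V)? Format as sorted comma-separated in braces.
Constraint 1 (Z != V) on D(Z)={1,3,4,5} D(V)={1,2,3,4,5}: no change
Constraint 2 (V != Z) on D(V)={1,2,3,4,5} D(Z)={1,3,4,5}: no change
Constraint 3 (U != Z) on D(U)={3,4,5} D(Z)={1,3,4,5}: no change
So after all 3 constraints: D(V) = {1,2,3,4,5}

Answer: {1,2,3,4,5}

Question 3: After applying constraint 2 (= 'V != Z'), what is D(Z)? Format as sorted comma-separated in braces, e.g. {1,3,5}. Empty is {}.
Constraint 1 (Z != V) on D(Z)={1,3,4,5} D(V)={1,2,3,4,5}: no change
Constraint 2 (V != Z) on D(V)={1,2,3,4,5} D(Z)={1,3,4,5}: no change
So after constraint 2: D(Z) = {1,3,4,5}

Answer: {1,3,4,5}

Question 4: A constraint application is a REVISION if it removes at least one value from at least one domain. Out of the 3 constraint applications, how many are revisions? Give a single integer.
Constraint 1 (Z != V) on D(Z)={1,3,4,5} D(V)={1,2,3,4,5}: no change => not a revision
Constraint 2 (V != Z) on D(V)={1,2,3,4,5} D(Z)={1,3,4,5}: no change => not a revision
Constraint 3 (U != Z) on D(U)={3,4,5} D(Z)={1,3,4,5}: no change => not a revision
Total revisions = 0

Answer: 0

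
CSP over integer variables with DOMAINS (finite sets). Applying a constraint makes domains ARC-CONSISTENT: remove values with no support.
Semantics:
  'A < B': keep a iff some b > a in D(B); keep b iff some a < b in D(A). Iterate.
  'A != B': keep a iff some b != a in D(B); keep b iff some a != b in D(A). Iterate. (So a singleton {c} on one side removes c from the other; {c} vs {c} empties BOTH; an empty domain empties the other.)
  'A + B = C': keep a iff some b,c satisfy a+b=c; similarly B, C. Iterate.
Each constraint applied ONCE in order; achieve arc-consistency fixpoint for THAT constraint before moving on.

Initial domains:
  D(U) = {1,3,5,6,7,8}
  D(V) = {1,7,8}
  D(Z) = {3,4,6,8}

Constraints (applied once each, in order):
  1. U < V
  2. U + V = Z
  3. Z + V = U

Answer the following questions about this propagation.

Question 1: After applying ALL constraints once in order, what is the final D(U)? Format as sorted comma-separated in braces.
Answer: {}

Derivation:
Constraint 1 (U < V) on D(U)={1,3,5,6,7,8} D(V)={1,7,8}: U {1,3,5,6,7,8}->{1,3,5,6,7}; V {1,7,8}->{7,8}
Constraint 2 (U + V = Z) on D(U)={1,3,5,6,7} D(V)={7,8} D(Z)={3,4,6,8}: U {1,3,5,6,7}->{1}; V {7,8}->{7}; Z {3,4,6,8}->{8}
Constraint 3 (Z + V = U) on D(Z)={8} D(V)={7} D(U)={1}: Z {8}->{}; V {7}->{}; U {1}->{}
So after all 3 constraints: D(U) = {}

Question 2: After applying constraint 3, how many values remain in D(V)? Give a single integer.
Answer: 0

Derivation:
Constraint 1 (U < V) on D(U)={1,3,5,6,7,8} D(V)={1,7,8}: U {1,3,5,6,7,8}->{1,3,5,6,7}; V {1,7,8}->{7,8}
Constraint 2 (U + V = Z) on D(U)={1,3,5,6,7} D(V)={7,8} D(Z)={3,4,6,8}: U {1,3,5,6,7}->{1}; V {7,8}->{7}; Z {3,4,6,8}->{8}
Constraint 3 (Z + V = U) on D(Z)={8} D(V)={7} D(U)={1}: Z {8}->{}; V {7}->{}; U {1}->{}
So after constraint 3: D(V)={}, size = 0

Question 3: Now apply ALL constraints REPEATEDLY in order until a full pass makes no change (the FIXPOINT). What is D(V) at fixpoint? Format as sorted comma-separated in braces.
pass 0 (initial): D(V)={1,7,8}
pass 1: U {1,3,5,6,7,8}->{}; V {1,7,8}->{}; Z {3,4,6,8}->{}
pass 2: no change
Fixpoint after 2 passes: D(V) = {}

Answer: {}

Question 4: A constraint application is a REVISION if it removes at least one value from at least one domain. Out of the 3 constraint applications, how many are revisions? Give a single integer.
Answer: 3

Derivation:
Constraint 1 (U < V) on D(U)={1,3,5,6,7,8} D(V)={1,7,8}: U {1,3,5,6,7,8}->{1,3,5,6,7}; V {1,7,8}->{7,8} => REVISION
Constraint 2 (U + V = Z) on D(U)={1,3,5,6,7} D(V)={7,8} D(Z)={3,4,6,8}: U {1,3,5,6,7}->{1}; V {7,8}->{7}; Z {3,4,6,8}->{8} => REVISION
Constraint 3 (Z + V = U) on D(Z)={8} D(V)={7} D(U)={1}: Z {8}->{}; V {7}->{}; U {1}->{} => REVISION
Total revisions = 3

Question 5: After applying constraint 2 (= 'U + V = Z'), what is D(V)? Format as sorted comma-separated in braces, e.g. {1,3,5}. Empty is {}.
Answer: {7}

Derivation:
Constraint 1 (U < V) on D(U)={1,3,5,6,7,8} D(V)={1,7,8}: U {1,3,5,6,7,8}->{1,3,5,6,7}; V {1,7,8}->{7,8}
Constraint 2 (U + V = Z) on D(U)={1,3,5,6,7} D(V)={7,8} D(Z)={3,4,6,8}: U {1,3,5,6,7}->{1}; V {7,8}->{7}; Z {3,4,6,8}->{8}
So after constraint 2: D(V) = {7}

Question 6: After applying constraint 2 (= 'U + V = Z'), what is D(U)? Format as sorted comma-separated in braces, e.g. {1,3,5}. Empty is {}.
Constraint 1 (U < V) on D(U)={1,3,5,6,7,8} D(V)={1,7,8}: U {1,3,5,6,7,8}->{1,3,5,6,7}; V {1,7,8}->{7,8}
Constraint 2 (U + V = Z) on D(U)={1,3,5,6,7} D(V)={7,8} D(Z)={3,4,6,8}: U {1,3,5,6,7}->{1}; V {7,8}->{7}; Z {3,4,6,8}->{8}
So after constraint 2: D(U) = {1}

Answer: {1}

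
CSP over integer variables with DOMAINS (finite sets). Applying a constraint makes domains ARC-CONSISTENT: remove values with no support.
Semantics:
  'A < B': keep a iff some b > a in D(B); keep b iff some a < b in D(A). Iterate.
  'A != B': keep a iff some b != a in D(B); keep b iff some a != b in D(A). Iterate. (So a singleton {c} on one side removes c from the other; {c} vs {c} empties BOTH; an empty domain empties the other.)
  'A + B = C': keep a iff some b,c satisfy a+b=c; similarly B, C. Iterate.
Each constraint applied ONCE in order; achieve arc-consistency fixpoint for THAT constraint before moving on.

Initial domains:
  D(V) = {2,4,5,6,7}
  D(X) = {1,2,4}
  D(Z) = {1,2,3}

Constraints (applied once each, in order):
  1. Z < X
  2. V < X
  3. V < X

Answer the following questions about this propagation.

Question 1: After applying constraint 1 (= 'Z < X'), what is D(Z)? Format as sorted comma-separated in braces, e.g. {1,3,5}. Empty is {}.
Constraint 1 (Z < X) on D(Z)={1,2,3} D(X)={1,2,4}: X {1,2,4}->{2,4}
So after constraint 1: D(Z) = {1,2,3}

Answer: {1,2,3}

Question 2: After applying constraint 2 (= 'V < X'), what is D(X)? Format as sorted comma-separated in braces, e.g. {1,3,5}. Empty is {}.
Answer: {4}

Derivation:
Constraint 1 (Z < X) on D(Z)={1,2,3} D(X)={1,2,4}: X {1,2,4}->{2,4}
Constraint 2 (V < X) on D(V)={2,4,5,6,7} D(X)={2,4}: V {2,4,5,6,7}->{2}; X {2,4}->{4}
So after constraint 2: D(X) = {4}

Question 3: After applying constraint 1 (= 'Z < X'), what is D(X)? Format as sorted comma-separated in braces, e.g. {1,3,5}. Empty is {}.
Answer: {2,4}

Derivation:
Constraint 1 (Z < X) on D(Z)={1,2,3} D(X)={1,2,4}: X {1,2,4}->{2,4}
So after constraint 1: D(X) = {2,4}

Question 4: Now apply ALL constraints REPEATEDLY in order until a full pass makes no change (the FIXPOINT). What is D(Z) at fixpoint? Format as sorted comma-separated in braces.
pass 0 (initial): D(Z)={1,2,3}
pass 1: V {2,4,5,6,7}->{2}; X {1,2,4}->{4}
pass 2: no change
Fixpoint after 2 passes: D(Z) = {1,2,3}

Answer: {1,2,3}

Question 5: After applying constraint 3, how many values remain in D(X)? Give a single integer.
Answer: 1

Derivation:
Constraint 1 (Z < X) on D(Z)={1,2,3} D(X)={1,2,4}: X {1,2,4}->{2,4}
Constraint 2 (V < X) on D(V)={2,4,5,6,7} D(X)={2,4}: V {2,4,5,6,7}->{2}; X {2,4}->{4}
Constraint 3 (V < X) on D(V)={2} D(X)={4}: no change
So after constraint 3: D(X)={4}, size = 1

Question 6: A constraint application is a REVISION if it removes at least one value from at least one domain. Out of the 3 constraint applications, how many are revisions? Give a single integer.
Answer: 2

Derivation:
Constraint 1 (Z < X) on D(Z)={1,2,3} D(X)={1,2,4}: X {1,2,4}->{2,4} => REVISION
Constraint 2 (V < X) on D(V)={2,4,5,6,7} D(X)={2,4}: V {2,4,5,6,7}->{2}; X {2,4}->{4} => REVISION
Constraint 3 (V < X) on D(V)={2} D(X)={4}: no change => not a revision
Total revisions = 2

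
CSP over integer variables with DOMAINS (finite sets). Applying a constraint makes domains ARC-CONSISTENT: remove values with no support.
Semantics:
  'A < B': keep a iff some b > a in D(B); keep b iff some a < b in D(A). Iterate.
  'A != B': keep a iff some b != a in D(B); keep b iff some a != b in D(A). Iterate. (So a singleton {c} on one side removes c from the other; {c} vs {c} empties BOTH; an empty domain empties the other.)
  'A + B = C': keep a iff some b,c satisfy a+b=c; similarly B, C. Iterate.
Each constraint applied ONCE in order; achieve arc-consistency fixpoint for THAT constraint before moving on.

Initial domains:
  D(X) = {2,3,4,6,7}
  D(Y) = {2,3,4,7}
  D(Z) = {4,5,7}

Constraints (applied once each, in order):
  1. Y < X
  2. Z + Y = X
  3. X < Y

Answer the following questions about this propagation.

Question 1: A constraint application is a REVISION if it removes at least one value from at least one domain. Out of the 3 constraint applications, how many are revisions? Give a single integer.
Answer: 3

Derivation:
Constraint 1 (Y < X) on D(Y)={2,3,4,7} D(X)={2,3,4,6,7}: Y {2,3,4,7}->{2,3,4}; X {2,3,4,6,7}->{3,4,6,7} => REVISION
Constraint 2 (Z + Y = X) on D(Z)={4,5,7} D(Y)={2,3,4} D(X)={3,4,6,7}: Z {4,5,7}->{4,5}; Y {2,3,4}->{2,3}; X {3,4,6,7}->{6,7} => REVISION
Constraint 3 (X < Y) on D(X)={6,7} D(Y)={2,3}: X {6,7}->{}; Y {2,3}->{} => REVISION
Total revisions = 3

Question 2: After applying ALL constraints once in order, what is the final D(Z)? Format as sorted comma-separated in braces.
Answer: {4,5}

Derivation:
Constraint 1 (Y < X) on D(Y)={2,3,4,7} D(X)={2,3,4,6,7}: Y {2,3,4,7}->{2,3,4}; X {2,3,4,6,7}->{3,4,6,7}
Constraint 2 (Z + Y = X) on D(Z)={4,5,7} D(Y)={2,3,4} D(X)={3,4,6,7}: Z {4,5,7}->{4,5}; Y {2,3,4}->{2,3}; X {3,4,6,7}->{6,7}
Constraint 3 (X < Y) on D(X)={6,7} D(Y)={2,3}: X {6,7}->{}; Y {2,3}->{}
So after all 3 constraints: D(Z) = {4,5}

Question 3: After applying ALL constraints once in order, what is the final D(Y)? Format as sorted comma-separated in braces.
Constraint 1 (Y < X) on D(Y)={2,3,4,7} D(X)={2,3,4,6,7}: Y {2,3,4,7}->{2,3,4}; X {2,3,4,6,7}->{3,4,6,7}
Constraint 2 (Z + Y = X) on D(Z)={4,5,7} D(Y)={2,3,4} D(X)={3,4,6,7}: Z {4,5,7}->{4,5}; Y {2,3,4}->{2,3}; X {3,4,6,7}->{6,7}
Constraint 3 (X < Y) on D(X)={6,7} D(Y)={2,3}: X {6,7}->{}; Y {2,3}->{}
So after all 3 constraints: D(Y) = {}

Answer: {}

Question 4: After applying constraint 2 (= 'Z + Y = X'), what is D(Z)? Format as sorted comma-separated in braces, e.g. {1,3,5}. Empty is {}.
Constraint 1 (Y < X) on D(Y)={2,3,4,7} D(X)={2,3,4,6,7}: Y {2,3,4,7}->{2,3,4}; X {2,3,4,6,7}->{3,4,6,7}
Constraint 2 (Z + Y = X) on D(Z)={4,5,7} D(Y)={2,3,4} D(X)={3,4,6,7}: Z {4,5,7}->{4,5}; Y {2,3,4}->{2,3}; X {3,4,6,7}->{6,7}
So after constraint 2: D(Z) = {4,5}

Answer: {4,5}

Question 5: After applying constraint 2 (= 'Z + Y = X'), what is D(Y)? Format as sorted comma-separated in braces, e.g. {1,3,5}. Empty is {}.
Constraint 1 (Y < X) on D(Y)={2,3,4,7} D(X)={2,3,4,6,7}: Y {2,3,4,7}->{2,3,4}; X {2,3,4,6,7}->{3,4,6,7}
Constraint 2 (Z + Y = X) on D(Z)={4,5,7} D(Y)={2,3,4} D(X)={3,4,6,7}: Z {4,5,7}->{4,5}; Y {2,3,4}->{2,3}; X {3,4,6,7}->{6,7}
So after constraint 2: D(Y) = {2,3}

Answer: {2,3}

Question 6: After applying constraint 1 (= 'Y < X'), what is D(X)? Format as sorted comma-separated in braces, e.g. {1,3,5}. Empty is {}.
Answer: {3,4,6,7}

Derivation:
Constraint 1 (Y < X) on D(Y)={2,3,4,7} D(X)={2,3,4,6,7}: Y {2,3,4,7}->{2,3,4}; X {2,3,4,6,7}->{3,4,6,7}
So after constraint 1: D(X) = {3,4,6,7}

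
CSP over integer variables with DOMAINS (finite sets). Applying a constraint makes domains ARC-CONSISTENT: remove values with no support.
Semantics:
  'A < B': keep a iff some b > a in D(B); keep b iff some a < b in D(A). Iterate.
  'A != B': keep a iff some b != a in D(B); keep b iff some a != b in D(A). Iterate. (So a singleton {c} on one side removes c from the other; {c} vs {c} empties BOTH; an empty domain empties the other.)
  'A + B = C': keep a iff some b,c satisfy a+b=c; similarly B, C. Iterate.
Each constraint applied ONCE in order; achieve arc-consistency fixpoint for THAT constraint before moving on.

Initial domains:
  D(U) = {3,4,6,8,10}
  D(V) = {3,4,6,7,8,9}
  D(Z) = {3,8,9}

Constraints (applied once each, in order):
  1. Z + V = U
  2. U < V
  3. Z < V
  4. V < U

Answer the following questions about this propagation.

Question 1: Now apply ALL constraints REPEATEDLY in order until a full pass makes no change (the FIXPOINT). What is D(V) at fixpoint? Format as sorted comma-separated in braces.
pass 0 (initial): D(V)={3,4,6,7,8,9}
pass 1: U {3,4,6,8,10}->{}; V {3,4,6,7,8,9}->{}; Z {3,8,9}->{3}
pass 2: Z {3}->{}
pass 3: no change
Fixpoint after 3 passes: D(V) = {}

Answer: {}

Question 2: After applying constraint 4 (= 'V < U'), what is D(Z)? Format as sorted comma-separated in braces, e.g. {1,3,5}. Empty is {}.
Answer: {3}

Derivation:
Constraint 1 (Z + V = U) on D(Z)={3,8,9} D(V)={3,4,6,7,8,9} D(U)={3,4,6,8,10}: Z {3,8,9}->{3}; V {3,4,6,7,8,9}->{3,7}; U {3,4,6,8,10}->{6,10}
Constraint 2 (U < V) on D(U)={6,10} D(V)={3,7}: U {6,10}->{6}; V {3,7}->{7}
Constraint 3 (Z < V) on D(Z)={3} D(V)={7}: no change
Constraint 4 (V < U) on D(V)={7} D(U)={6}: V {7}->{}; U {6}->{}
So after constraint 4: D(Z) = {3}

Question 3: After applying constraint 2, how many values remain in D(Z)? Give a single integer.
Answer: 1

Derivation:
Constraint 1 (Z + V = U) on D(Z)={3,8,9} D(V)={3,4,6,7,8,9} D(U)={3,4,6,8,10}: Z {3,8,9}->{3}; V {3,4,6,7,8,9}->{3,7}; U {3,4,6,8,10}->{6,10}
Constraint 2 (U < V) on D(U)={6,10} D(V)={3,7}: U {6,10}->{6}; V {3,7}->{7}
So after constraint 2: D(Z)={3}, size = 1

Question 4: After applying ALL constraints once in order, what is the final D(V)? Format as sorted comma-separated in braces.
Answer: {}

Derivation:
Constraint 1 (Z + V = U) on D(Z)={3,8,9} D(V)={3,4,6,7,8,9} D(U)={3,4,6,8,10}: Z {3,8,9}->{3}; V {3,4,6,7,8,9}->{3,7}; U {3,4,6,8,10}->{6,10}
Constraint 2 (U < V) on D(U)={6,10} D(V)={3,7}: U {6,10}->{6}; V {3,7}->{7}
Constraint 3 (Z < V) on D(Z)={3} D(V)={7}: no change
Constraint 4 (V < U) on D(V)={7} D(U)={6}: V {7}->{}; U {6}->{}
So after all 4 constraints: D(V) = {}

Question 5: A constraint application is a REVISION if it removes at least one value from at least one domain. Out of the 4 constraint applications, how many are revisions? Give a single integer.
Constraint 1 (Z + V = U) on D(Z)={3,8,9} D(V)={3,4,6,7,8,9} D(U)={3,4,6,8,10}: Z {3,8,9}->{3}; V {3,4,6,7,8,9}->{3,7}; U {3,4,6,8,10}->{6,10} => REVISION
Constraint 2 (U < V) on D(U)={6,10} D(V)={3,7}: U {6,10}->{6}; V {3,7}->{7} => REVISION
Constraint 3 (Z < V) on D(Z)={3} D(V)={7}: no change => not a revision
Constraint 4 (V < U) on D(V)={7} D(U)={6}: V {7}->{}; U {6}->{} => REVISION
Total revisions = 3

Answer: 3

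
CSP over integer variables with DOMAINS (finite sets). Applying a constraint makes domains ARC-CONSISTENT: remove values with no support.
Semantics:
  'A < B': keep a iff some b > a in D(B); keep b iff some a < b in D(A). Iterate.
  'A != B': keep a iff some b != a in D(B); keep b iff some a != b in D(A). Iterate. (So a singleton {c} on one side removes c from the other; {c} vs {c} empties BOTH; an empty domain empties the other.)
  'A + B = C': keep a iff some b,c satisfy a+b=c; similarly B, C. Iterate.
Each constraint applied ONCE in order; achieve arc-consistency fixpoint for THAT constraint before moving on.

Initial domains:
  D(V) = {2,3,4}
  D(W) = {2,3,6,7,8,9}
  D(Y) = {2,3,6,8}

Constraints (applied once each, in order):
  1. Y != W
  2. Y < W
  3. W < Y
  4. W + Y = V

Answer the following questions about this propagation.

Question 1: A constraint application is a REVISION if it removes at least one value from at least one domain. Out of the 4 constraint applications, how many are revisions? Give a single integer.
Constraint 1 (Y != W) on D(Y)={2,3,6,8} D(W)={2,3,6,7,8,9}: no change => not a revision
Constraint 2 (Y < W) on D(Y)={2,3,6,8} D(W)={2,3,6,7,8,9}: W {2,3,6,7,8,9}->{3,6,7,8,9} => REVISION
Constraint 3 (W < Y) on D(W)={3,6,7,8,9} D(Y)={2,3,6,8}: W {3,6,7,8,9}->{3,6,7}; Y {2,3,6,8}->{6,8} => REVISION
Constraint 4 (W + Y = V) on D(W)={3,6,7} D(Y)={6,8} D(V)={2,3,4}: W {3,6,7}->{}; Y {6,8}->{}; V {2,3,4}->{} => REVISION
Total revisions = 3

Answer: 3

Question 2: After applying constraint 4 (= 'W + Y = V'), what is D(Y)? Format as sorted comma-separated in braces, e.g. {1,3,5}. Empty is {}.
Constraint 1 (Y != W) on D(Y)={2,3,6,8} D(W)={2,3,6,7,8,9}: no change
Constraint 2 (Y < W) on D(Y)={2,3,6,8} D(W)={2,3,6,7,8,9}: W {2,3,6,7,8,9}->{3,6,7,8,9}
Constraint 3 (W < Y) on D(W)={3,6,7,8,9} D(Y)={2,3,6,8}: W {3,6,7,8,9}->{3,6,7}; Y {2,3,6,8}->{6,8}
Constraint 4 (W + Y = V) on D(W)={3,6,7} D(Y)={6,8} D(V)={2,3,4}: W {3,6,7}->{}; Y {6,8}->{}; V {2,3,4}->{}
So after constraint 4: D(Y) = {}

Answer: {}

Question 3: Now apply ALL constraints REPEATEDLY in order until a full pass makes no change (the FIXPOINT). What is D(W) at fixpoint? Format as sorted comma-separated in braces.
Answer: {}

Derivation:
pass 0 (initial): D(W)={2,3,6,7,8,9}
pass 1: V {2,3,4}->{}; W {2,3,6,7,8,9}->{}; Y {2,3,6,8}->{}
pass 2: no change
Fixpoint after 2 passes: D(W) = {}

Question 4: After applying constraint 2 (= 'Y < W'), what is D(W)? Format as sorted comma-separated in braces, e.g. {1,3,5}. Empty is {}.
Constraint 1 (Y != W) on D(Y)={2,3,6,8} D(W)={2,3,6,7,8,9}: no change
Constraint 2 (Y < W) on D(Y)={2,3,6,8} D(W)={2,3,6,7,8,9}: W {2,3,6,7,8,9}->{3,6,7,8,9}
So after constraint 2: D(W) = {3,6,7,8,9}

Answer: {3,6,7,8,9}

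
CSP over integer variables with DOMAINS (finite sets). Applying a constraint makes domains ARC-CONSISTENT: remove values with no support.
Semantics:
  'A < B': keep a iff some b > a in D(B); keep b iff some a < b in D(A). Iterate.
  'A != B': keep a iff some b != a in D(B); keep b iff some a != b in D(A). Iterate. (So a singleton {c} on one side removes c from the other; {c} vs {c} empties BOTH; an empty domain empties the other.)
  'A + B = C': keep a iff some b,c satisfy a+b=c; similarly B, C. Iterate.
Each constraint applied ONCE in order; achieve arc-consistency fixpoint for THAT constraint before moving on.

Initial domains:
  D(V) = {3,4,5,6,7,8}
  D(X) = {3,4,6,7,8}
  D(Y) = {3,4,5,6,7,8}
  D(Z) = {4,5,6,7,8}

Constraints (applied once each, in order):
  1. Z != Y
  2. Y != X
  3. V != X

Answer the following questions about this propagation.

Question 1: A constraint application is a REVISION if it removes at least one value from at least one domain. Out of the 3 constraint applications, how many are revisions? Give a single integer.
Constraint 1 (Z != Y) on D(Z)={4,5,6,7,8} D(Y)={3,4,5,6,7,8}: no change => not a revision
Constraint 2 (Y != X) on D(Y)={3,4,5,6,7,8} D(X)={3,4,6,7,8}: no change => not a revision
Constraint 3 (V != X) on D(V)={3,4,5,6,7,8} D(X)={3,4,6,7,8}: no change => not a revision
Total revisions = 0

Answer: 0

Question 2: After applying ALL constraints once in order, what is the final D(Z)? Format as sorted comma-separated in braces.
Answer: {4,5,6,7,8}

Derivation:
Constraint 1 (Z != Y) on D(Z)={4,5,6,7,8} D(Y)={3,4,5,6,7,8}: no change
Constraint 2 (Y != X) on D(Y)={3,4,5,6,7,8} D(X)={3,4,6,7,8}: no change
Constraint 3 (V != X) on D(V)={3,4,5,6,7,8} D(X)={3,4,6,7,8}: no change
So after all 3 constraints: D(Z) = {4,5,6,7,8}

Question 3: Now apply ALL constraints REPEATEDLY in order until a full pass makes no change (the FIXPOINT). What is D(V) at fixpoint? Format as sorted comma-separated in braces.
Answer: {3,4,5,6,7,8}

Derivation:
pass 0 (initial): D(V)={3,4,5,6,7,8}
pass 1: no change
Fixpoint after 1 passes: D(V) = {3,4,5,6,7,8}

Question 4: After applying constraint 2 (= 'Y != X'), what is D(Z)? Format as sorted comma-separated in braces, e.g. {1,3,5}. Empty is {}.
Constraint 1 (Z != Y) on D(Z)={4,5,6,7,8} D(Y)={3,4,5,6,7,8}: no change
Constraint 2 (Y != X) on D(Y)={3,4,5,6,7,8} D(X)={3,4,6,7,8}: no change
So after constraint 2: D(Z) = {4,5,6,7,8}

Answer: {4,5,6,7,8}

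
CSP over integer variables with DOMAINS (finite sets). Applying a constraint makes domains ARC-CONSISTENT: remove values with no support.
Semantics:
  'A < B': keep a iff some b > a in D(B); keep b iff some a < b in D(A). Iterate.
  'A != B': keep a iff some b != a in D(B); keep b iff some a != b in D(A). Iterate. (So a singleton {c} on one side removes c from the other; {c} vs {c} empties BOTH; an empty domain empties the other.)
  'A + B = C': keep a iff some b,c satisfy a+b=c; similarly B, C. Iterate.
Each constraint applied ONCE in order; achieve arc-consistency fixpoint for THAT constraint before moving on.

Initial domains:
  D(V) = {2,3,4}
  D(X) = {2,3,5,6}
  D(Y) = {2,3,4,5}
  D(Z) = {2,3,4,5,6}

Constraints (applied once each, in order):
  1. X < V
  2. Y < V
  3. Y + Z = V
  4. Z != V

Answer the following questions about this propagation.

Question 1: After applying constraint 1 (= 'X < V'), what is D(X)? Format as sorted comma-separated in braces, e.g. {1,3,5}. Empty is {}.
Answer: {2,3}

Derivation:
Constraint 1 (X < V) on D(X)={2,3,5,6} D(V)={2,3,4}: X {2,3,5,6}->{2,3}; V {2,3,4}->{3,4}
So after constraint 1: D(X) = {2,3}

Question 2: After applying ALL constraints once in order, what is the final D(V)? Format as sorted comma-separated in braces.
Answer: {4}

Derivation:
Constraint 1 (X < V) on D(X)={2,3,5,6} D(V)={2,3,4}: X {2,3,5,6}->{2,3}; V {2,3,4}->{3,4}
Constraint 2 (Y < V) on D(Y)={2,3,4,5} D(V)={3,4}: Y {2,3,4,5}->{2,3}
Constraint 3 (Y + Z = V) on D(Y)={2,3} D(Z)={2,3,4,5,6} D(V)={3,4}: Y {2,3}->{2}; Z {2,3,4,5,6}->{2}; V {3,4}->{4}
Constraint 4 (Z != V) on D(Z)={2} D(V)={4}: no change
So after all 4 constraints: D(V) = {4}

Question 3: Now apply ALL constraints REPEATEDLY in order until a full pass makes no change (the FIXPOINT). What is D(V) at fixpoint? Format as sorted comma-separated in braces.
pass 0 (initial): D(V)={2,3,4}
pass 1: V {2,3,4}->{4}; X {2,3,5,6}->{2,3}; Y {2,3,4,5}->{2}; Z {2,3,4,5,6}->{2}
pass 2: no change
Fixpoint after 2 passes: D(V) = {4}

Answer: {4}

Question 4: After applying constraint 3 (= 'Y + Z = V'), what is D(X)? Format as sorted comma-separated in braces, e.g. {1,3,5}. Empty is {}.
Constraint 1 (X < V) on D(X)={2,3,5,6} D(V)={2,3,4}: X {2,3,5,6}->{2,3}; V {2,3,4}->{3,4}
Constraint 2 (Y < V) on D(Y)={2,3,4,5} D(V)={3,4}: Y {2,3,4,5}->{2,3}
Constraint 3 (Y + Z = V) on D(Y)={2,3} D(Z)={2,3,4,5,6} D(V)={3,4}: Y {2,3}->{2}; Z {2,3,4,5,6}->{2}; V {3,4}->{4}
So after constraint 3: D(X) = {2,3}

Answer: {2,3}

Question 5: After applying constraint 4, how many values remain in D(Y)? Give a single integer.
Constraint 1 (X < V) on D(X)={2,3,5,6} D(V)={2,3,4}: X {2,3,5,6}->{2,3}; V {2,3,4}->{3,4}
Constraint 2 (Y < V) on D(Y)={2,3,4,5} D(V)={3,4}: Y {2,3,4,5}->{2,3}
Constraint 3 (Y + Z = V) on D(Y)={2,3} D(Z)={2,3,4,5,6} D(V)={3,4}: Y {2,3}->{2}; Z {2,3,4,5,6}->{2}; V {3,4}->{4}
Constraint 4 (Z != V) on D(Z)={2} D(V)={4}: no change
So after constraint 4: D(Y)={2}, size = 1

Answer: 1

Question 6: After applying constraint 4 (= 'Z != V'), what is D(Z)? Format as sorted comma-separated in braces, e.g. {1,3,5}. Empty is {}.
Answer: {2}

Derivation:
Constraint 1 (X < V) on D(X)={2,3,5,6} D(V)={2,3,4}: X {2,3,5,6}->{2,3}; V {2,3,4}->{3,4}
Constraint 2 (Y < V) on D(Y)={2,3,4,5} D(V)={3,4}: Y {2,3,4,5}->{2,3}
Constraint 3 (Y + Z = V) on D(Y)={2,3} D(Z)={2,3,4,5,6} D(V)={3,4}: Y {2,3}->{2}; Z {2,3,4,5,6}->{2}; V {3,4}->{4}
Constraint 4 (Z != V) on D(Z)={2} D(V)={4}: no change
So after constraint 4: D(Z) = {2}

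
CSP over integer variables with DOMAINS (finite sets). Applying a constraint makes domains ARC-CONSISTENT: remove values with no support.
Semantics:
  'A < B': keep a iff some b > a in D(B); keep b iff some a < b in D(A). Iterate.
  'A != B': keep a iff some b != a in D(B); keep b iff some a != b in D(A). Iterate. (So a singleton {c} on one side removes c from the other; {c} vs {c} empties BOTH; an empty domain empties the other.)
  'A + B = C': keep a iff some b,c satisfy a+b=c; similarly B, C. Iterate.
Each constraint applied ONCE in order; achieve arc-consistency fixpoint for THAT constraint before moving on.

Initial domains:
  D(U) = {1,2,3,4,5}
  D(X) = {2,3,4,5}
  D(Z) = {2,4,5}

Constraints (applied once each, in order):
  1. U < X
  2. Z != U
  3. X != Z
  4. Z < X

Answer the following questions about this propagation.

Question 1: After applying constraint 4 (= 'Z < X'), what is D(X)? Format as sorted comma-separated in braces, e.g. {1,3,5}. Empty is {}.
Constraint 1 (U < X) on D(U)={1,2,3,4,5} D(X)={2,3,4,5}: U {1,2,3,4,5}->{1,2,3,4}
Constraint 2 (Z != U) on D(Z)={2,4,5} D(U)={1,2,3,4}: no change
Constraint 3 (X != Z) on D(X)={2,3,4,5} D(Z)={2,4,5}: no change
Constraint 4 (Z < X) on D(Z)={2,4,5} D(X)={2,3,4,5}: Z {2,4,5}->{2,4}; X {2,3,4,5}->{3,4,5}
So after constraint 4: D(X) = {3,4,5}

Answer: {3,4,5}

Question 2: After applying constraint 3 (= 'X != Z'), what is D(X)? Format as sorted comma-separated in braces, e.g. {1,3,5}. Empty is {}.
Constraint 1 (U < X) on D(U)={1,2,3,4,5} D(X)={2,3,4,5}: U {1,2,3,4,5}->{1,2,3,4}
Constraint 2 (Z != U) on D(Z)={2,4,5} D(U)={1,2,3,4}: no change
Constraint 3 (X != Z) on D(X)={2,3,4,5} D(Z)={2,4,5}: no change
So after constraint 3: D(X) = {2,3,4,5}

Answer: {2,3,4,5}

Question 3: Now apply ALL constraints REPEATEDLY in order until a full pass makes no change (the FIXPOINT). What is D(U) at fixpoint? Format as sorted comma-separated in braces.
Answer: {1,2,3,4}

Derivation:
pass 0 (initial): D(U)={1,2,3,4,5}
pass 1: U {1,2,3,4,5}->{1,2,3,4}; X {2,3,4,5}->{3,4,5}; Z {2,4,5}->{2,4}
pass 2: no change
Fixpoint after 2 passes: D(U) = {1,2,3,4}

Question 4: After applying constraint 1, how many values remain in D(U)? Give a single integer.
Answer: 4

Derivation:
Constraint 1 (U < X) on D(U)={1,2,3,4,5} D(X)={2,3,4,5}: U {1,2,3,4,5}->{1,2,3,4}
So after constraint 1: D(U)={1,2,3,4}, size = 4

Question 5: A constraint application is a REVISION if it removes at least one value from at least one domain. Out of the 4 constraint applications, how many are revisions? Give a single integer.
Constraint 1 (U < X) on D(U)={1,2,3,4,5} D(X)={2,3,4,5}: U {1,2,3,4,5}->{1,2,3,4} => REVISION
Constraint 2 (Z != U) on D(Z)={2,4,5} D(U)={1,2,3,4}: no change => not a revision
Constraint 3 (X != Z) on D(X)={2,3,4,5} D(Z)={2,4,5}: no change => not a revision
Constraint 4 (Z < X) on D(Z)={2,4,5} D(X)={2,3,4,5}: Z {2,4,5}->{2,4}; X {2,3,4,5}->{3,4,5} => REVISION
Total revisions = 2

Answer: 2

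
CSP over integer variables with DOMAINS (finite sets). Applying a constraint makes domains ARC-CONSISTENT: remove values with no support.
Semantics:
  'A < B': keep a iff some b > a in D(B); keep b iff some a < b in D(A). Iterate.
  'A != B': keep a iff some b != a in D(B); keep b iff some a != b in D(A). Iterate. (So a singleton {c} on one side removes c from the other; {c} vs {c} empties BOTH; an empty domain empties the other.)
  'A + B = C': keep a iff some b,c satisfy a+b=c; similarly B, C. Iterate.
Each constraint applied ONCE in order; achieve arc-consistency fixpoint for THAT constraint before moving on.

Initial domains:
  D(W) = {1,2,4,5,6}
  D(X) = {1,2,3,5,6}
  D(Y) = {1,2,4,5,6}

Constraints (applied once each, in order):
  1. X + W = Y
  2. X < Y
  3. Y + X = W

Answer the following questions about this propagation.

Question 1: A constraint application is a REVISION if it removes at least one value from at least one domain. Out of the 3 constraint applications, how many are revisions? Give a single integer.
Constraint 1 (X + W = Y) on D(X)={1,2,3,5,6} D(W)={1,2,4,5,6} D(Y)={1,2,4,5,6}: X {1,2,3,5,6}->{1,2,3,5}; W {1,2,4,5,6}->{1,2,4,5}; Y {1,2,4,5,6}->{2,4,5,6} => REVISION
Constraint 2 (X < Y) on D(X)={1,2,3,5} D(Y)={2,4,5,6}: no change => not a revision
Constraint 3 (Y + X = W) on D(Y)={2,4,5,6} D(X)={1,2,3,5} D(W)={1,2,4,5}: Y {2,4,5,6}->{2,4}; X {1,2,3,5}->{1,2,3}; W {1,2,4,5}->{4,5} => REVISION
Total revisions = 2

Answer: 2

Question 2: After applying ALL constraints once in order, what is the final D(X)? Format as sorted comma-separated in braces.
Answer: {1,2,3}

Derivation:
Constraint 1 (X + W = Y) on D(X)={1,2,3,5,6} D(W)={1,2,4,5,6} D(Y)={1,2,4,5,6}: X {1,2,3,5,6}->{1,2,3,5}; W {1,2,4,5,6}->{1,2,4,5}; Y {1,2,4,5,6}->{2,4,5,6}
Constraint 2 (X < Y) on D(X)={1,2,3,5} D(Y)={2,4,5,6}: no change
Constraint 3 (Y + X = W) on D(Y)={2,4,5,6} D(X)={1,2,3,5} D(W)={1,2,4,5}: Y {2,4,5,6}->{2,4}; X {1,2,3,5}->{1,2,3}; W {1,2,4,5}->{4,5}
So after all 3 constraints: D(X) = {1,2,3}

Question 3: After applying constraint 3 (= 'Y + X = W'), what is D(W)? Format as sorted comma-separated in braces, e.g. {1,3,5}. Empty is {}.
Constraint 1 (X + W = Y) on D(X)={1,2,3,5,6} D(W)={1,2,4,5,6} D(Y)={1,2,4,5,6}: X {1,2,3,5,6}->{1,2,3,5}; W {1,2,4,5,6}->{1,2,4,5}; Y {1,2,4,5,6}->{2,4,5,6}
Constraint 2 (X < Y) on D(X)={1,2,3,5} D(Y)={2,4,5,6}: no change
Constraint 3 (Y + X = W) on D(Y)={2,4,5,6} D(X)={1,2,3,5} D(W)={1,2,4,5}: Y {2,4,5,6}->{2,4}; X {1,2,3,5}->{1,2,3}; W {1,2,4,5}->{4,5}
So after constraint 3: D(W) = {4,5}

Answer: {4,5}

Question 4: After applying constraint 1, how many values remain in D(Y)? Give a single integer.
Constraint 1 (X + W = Y) on D(X)={1,2,3,5,6} D(W)={1,2,4,5,6} D(Y)={1,2,4,5,6}: X {1,2,3,5,6}->{1,2,3,5}; W {1,2,4,5,6}->{1,2,4,5}; Y {1,2,4,5,6}->{2,4,5,6}
So after constraint 1: D(Y)={2,4,5,6}, size = 4

Answer: 4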